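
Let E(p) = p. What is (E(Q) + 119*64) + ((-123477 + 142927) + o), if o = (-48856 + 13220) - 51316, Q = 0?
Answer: -59886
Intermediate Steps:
o = -86952 (o = -35636 - 51316 = -86952)
(E(Q) + 119*64) + ((-123477 + 142927) + o) = (0 + 119*64) + ((-123477 + 142927) - 86952) = (0 + 7616) + (19450 - 86952) = 7616 - 67502 = -59886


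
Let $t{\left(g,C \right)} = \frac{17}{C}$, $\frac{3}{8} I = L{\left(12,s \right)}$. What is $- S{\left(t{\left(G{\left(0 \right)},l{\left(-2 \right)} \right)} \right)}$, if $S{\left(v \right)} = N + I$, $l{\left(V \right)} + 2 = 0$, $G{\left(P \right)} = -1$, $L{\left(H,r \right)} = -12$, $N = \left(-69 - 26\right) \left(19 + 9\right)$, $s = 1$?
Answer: $2692$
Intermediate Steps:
$N = -2660$ ($N = \left(-95\right) 28 = -2660$)
$l{\left(V \right)} = -2$ ($l{\left(V \right)} = -2 + 0 = -2$)
$I = -32$ ($I = \frac{8}{3} \left(-12\right) = -32$)
$S{\left(v \right)} = -2692$ ($S{\left(v \right)} = -2660 - 32 = -2692$)
$- S{\left(t{\left(G{\left(0 \right)},l{\left(-2 \right)} \right)} \right)} = \left(-1\right) \left(-2692\right) = 2692$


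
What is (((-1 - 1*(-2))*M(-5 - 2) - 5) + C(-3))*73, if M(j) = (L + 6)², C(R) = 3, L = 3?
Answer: 5767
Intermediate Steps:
M(j) = 81 (M(j) = (3 + 6)² = 9² = 81)
(((-1 - 1*(-2))*M(-5 - 2) - 5) + C(-3))*73 = (((-1 - 1*(-2))*81 - 5) + 3)*73 = (((-1 + 2)*81 - 5) + 3)*73 = ((1*81 - 5) + 3)*73 = ((81 - 5) + 3)*73 = (76 + 3)*73 = 79*73 = 5767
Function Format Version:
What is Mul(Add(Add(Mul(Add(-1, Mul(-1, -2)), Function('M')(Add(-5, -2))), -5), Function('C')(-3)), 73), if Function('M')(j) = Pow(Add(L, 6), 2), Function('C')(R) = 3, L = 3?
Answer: 5767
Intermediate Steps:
Function('M')(j) = 81 (Function('M')(j) = Pow(Add(3, 6), 2) = Pow(9, 2) = 81)
Mul(Add(Add(Mul(Add(-1, Mul(-1, -2)), Function('M')(Add(-5, -2))), -5), Function('C')(-3)), 73) = Mul(Add(Add(Mul(Add(-1, Mul(-1, -2)), 81), -5), 3), 73) = Mul(Add(Add(Mul(Add(-1, 2), 81), -5), 3), 73) = Mul(Add(Add(Mul(1, 81), -5), 3), 73) = Mul(Add(Add(81, -5), 3), 73) = Mul(Add(76, 3), 73) = Mul(79, 73) = 5767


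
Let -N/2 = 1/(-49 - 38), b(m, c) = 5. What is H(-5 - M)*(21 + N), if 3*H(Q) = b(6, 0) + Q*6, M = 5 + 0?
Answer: -100595/261 ≈ -385.42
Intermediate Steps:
M = 5
H(Q) = 5/3 + 2*Q (H(Q) = (5 + Q*6)/3 = (5 + 6*Q)/3 = 5/3 + 2*Q)
N = 2/87 (N = -2/(-49 - 38) = -2/(-87) = -2*(-1/87) = 2/87 ≈ 0.022988)
H(-5 - M)*(21 + N) = (5/3 + 2*(-5 - 1*5))*(21 + 2/87) = (5/3 + 2*(-5 - 5))*(1829/87) = (5/3 + 2*(-10))*(1829/87) = (5/3 - 20)*(1829/87) = -55/3*1829/87 = -100595/261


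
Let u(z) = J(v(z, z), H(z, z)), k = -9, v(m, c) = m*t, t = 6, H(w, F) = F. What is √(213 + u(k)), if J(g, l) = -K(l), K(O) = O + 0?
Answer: √222 ≈ 14.900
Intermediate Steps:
K(O) = O
v(m, c) = 6*m (v(m, c) = m*6 = 6*m)
J(g, l) = -l
u(z) = -z
√(213 + u(k)) = √(213 - 1*(-9)) = √(213 + 9) = √222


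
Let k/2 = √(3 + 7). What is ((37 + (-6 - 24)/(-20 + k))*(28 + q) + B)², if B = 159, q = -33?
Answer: 21343/18 + 515*√10/9 ≈ 1366.7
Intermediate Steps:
k = 2*√10 (k = 2*√(3 + 7) = 2*√10 ≈ 6.3246)
((37 + (-6 - 24)/(-20 + k))*(28 + q) + B)² = ((37 + (-6 - 24)/(-20 + 2*√10))*(28 - 33) + 159)² = ((37 - 30/(-20 + 2*√10))*(-5) + 159)² = ((-185 + 150/(-20 + 2*√10)) + 159)² = (-26 + 150/(-20 + 2*√10))²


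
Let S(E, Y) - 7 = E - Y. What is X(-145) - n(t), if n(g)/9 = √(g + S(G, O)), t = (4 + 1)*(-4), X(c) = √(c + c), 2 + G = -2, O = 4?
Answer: I*(√290 - 9*√21) ≈ -24.214*I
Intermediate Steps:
G = -4 (G = -2 - 2 = -4)
X(c) = √2*√c (X(c) = √(2*c) = √2*√c)
t = -20 (t = 5*(-4) = -20)
S(E, Y) = 7 + E - Y (S(E, Y) = 7 + (E - Y) = 7 + E - Y)
n(g) = 9*√(-1 + g) (n(g) = 9*√(g + (7 - 4 - 1*4)) = 9*√(g + (7 - 4 - 4)) = 9*√(g - 1) = 9*√(-1 + g))
X(-145) - n(t) = √2*√(-145) - 9*√(-1 - 20) = √2*(I*√145) - 9*√(-21) = I*√290 - 9*I*√21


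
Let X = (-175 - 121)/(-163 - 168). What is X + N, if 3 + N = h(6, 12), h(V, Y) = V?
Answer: 1289/331 ≈ 3.8943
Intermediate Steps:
N = 3 (N = -3 + 6 = 3)
X = 296/331 (X = -296/(-331) = -296*(-1/331) = 296/331 ≈ 0.89426)
X + N = 296/331 + 3 = 1289/331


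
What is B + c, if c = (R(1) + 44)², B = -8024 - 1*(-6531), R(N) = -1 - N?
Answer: 271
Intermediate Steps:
B = -1493 (B = -8024 + 6531 = -1493)
c = 1764 (c = ((-1 - 1*1) + 44)² = ((-1 - 1) + 44)² = (-2 + 44)² = 42² = 1764)
B + c = -1493 + 1764 = 271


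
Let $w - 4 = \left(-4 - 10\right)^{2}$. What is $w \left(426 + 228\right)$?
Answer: $130800$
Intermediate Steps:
$w = 200$ ($w = 4 + \left(-4 - 10\right)^{2} = 4 + \left(-14\right)^{2} = 4 + 196 = 200$)
$w \left(426 + 228\right) = 200 \left(426 + 228\right) = 200 \cdot 654 = 130800$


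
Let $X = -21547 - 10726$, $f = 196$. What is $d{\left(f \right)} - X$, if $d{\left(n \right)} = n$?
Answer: $32469$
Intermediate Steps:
$X = -32273$ ($X = -21547 - 10726 = -32273$)
$d{\left(f \right)} - X = 196 - -32273 = 196 + 32273 = 32469$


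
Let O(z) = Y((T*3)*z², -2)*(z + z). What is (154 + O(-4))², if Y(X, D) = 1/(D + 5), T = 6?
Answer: 206116/9 ≈ 22902.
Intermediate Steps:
Y(X, D) = 1/(5 + D)
O(z) = 2*z/3 (O(z) = (z + z)/(5 - 2) = (2*z)/3 = 2*z/3)
(154 + O(-4))² = (154 + (⅔)*(-4))² = (154 - 8/3)² = (454/3)² = 206116/9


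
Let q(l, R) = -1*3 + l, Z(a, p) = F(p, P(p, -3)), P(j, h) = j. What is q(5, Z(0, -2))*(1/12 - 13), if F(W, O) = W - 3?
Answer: -155/6 ≈ -25.833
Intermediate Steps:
F(W, O) = -3 + W
Z(a, p) = -3 + p
q(l, R) = -3 + l
q(5, Z(0, -2))*(1/12 - 13) = (-3 + 5)*(1/12 - 13) = 2*(1/12 - 13) = 2*(-155/12) = -155/6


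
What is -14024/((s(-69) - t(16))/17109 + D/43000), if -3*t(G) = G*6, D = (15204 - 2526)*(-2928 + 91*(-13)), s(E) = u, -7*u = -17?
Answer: 36110460708000/3120974166427 ≈ 11.570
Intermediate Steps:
u = 17/7 (u = -⅐*(-17) = 17/7 ≈ 2.4286)
s(E) = 17/7
D = -52119258 (D = 12678*(-2928 - 1183) = 12678*(-4111) = -52119258)
t(G) = -2*G (t(G) = -G*6/3 = -2*G)
-14024/((s(-69) - t(16))/17109 + D/43000) = -14024/((17/7 - (-2)*16)/17109 - 52119258/43000) = -14024/((17/7 - 1*(-32))*(1/17109) - 52119258*1/43000) = -14024/((17/7 + 32)*(1/17109) - 26059629/21500) = -14024/((241/7)*(1/17109) - 26059629/21500) = -14024/(241/119763 - 26059629/21500) = -14024/(-3120974166427/2574904500) = -14024*(-2574904500/3120974166427) = 36110460708000/3120974166427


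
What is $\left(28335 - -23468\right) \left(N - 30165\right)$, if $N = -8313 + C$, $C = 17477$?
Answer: $-1087914803$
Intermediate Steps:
$N = 9164$ ($N = -8313 + 17477 = 9164$)
$\left(28335 - -23468\right) \left(N - 30165\right) = \left(28335 - -23468\right) \left(9164 - 30165\right) = \left(28335 + 23468\right) \left(-21001\right) = 51803 \left(-21001\right) = -1087914803$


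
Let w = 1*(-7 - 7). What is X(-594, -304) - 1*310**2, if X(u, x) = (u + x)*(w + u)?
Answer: 449884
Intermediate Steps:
w = -14 (w = 1*(-14) = -14)
X(u, x) = (-14 + u)*(u + x) (X(u, x) = (u + x)*(-14 + u) = (-14 + u)*(u + x))
X(-594, -304) - 1*310**2 = ((-594)**2 - 14*(-594) - 14*(-304) - 594*(-304)) - 1*310**2 = (352836 + 8316 + 4256 + 180576) - 1*96100 = 545984 - 96100 = 449884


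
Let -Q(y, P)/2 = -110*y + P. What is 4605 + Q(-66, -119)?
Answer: -9677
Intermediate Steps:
Q(y, P) = -2*P + 220*y (Q(y, P) = -2*(-110*y + P) = -2*(P - 110*y) = -2*P + 220*y)
4605 + Q(-66, -119) = 4605 + (-2*(-119) + 220*(-66)) = 4605 + (238 - 14520) = 4605 - 14282 = -9677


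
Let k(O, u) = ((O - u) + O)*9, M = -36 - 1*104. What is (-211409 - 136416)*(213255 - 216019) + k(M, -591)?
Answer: 961391099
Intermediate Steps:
M = -140 (M = -36 - 104 = -140)
k(O, u) = -9*u + 18*O (k(O, u) = (-u + 2*O)*9 = -9*u + 18*O)
(-211409 - 136416)*(213255 - 216019) + k(M, -591) = (-211409 - 136416)*(213255 - 216019) + (-9*(-591) + 18*(-140)) = -347825*(-2764) + (5319 - 2520) = 961388300 + 2799 = 961391099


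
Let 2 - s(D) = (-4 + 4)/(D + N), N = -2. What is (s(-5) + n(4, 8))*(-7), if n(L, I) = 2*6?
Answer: -98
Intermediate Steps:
n(L, I) = 12
s(D) = 2 (s(D) = 2 - (-4 + 4)/(D - 2) = 2 - 0/(-2 + D) = 2 - 1*0 = 2 + 0 = 2)
(s(-5) + n(4, 8))*(-7) = (2 + 12)*(-7) = 14*(-7) = -98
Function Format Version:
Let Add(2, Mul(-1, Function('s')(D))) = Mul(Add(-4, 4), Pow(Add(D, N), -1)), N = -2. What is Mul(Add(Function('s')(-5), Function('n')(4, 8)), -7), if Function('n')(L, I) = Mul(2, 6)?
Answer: -98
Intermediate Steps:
Function('n')(L, I) = 12
Function('s')(D) = 2 (Function('s')(D) = Add(2, Mul(-1, Mul(Add(-4, 4), Pow(Add(D, -2), -1)))) = Add(2, Mul(-1, Mul(0, Pow(Add(-2, D), -1)))) = Add(2, Mul(-1, 0)) = Add(2, 0) = 2)
Mul(Add(Function('s')(-5), Function('n')(4, 8)), -7) = Mul(Add(2, 12), -7) = Mul(14, -7) = -98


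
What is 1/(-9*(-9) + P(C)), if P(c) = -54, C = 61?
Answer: 1/27 ≈ 0.037037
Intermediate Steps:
1/(-9*(-9) + P(C)) = 1/(-9*(-9) - 54) = 1/(81 - 54) = 1/27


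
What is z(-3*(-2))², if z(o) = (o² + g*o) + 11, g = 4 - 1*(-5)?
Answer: 10201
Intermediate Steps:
g = 9 (g = 4 + 5 = 9)
z(o) = 11 + o² + 9*o (z(o) = (o² + 9*o) + 11 = 11 + o² + 9*o)
z(-3*(-2))² = (11 + (-3*(-2))² + 9*(-3*(-2)))² = (11 + 6² + 9*6)² = (11 + 36 + 54)² = 101² = 10201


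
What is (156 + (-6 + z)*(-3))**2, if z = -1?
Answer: 31329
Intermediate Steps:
(156 + (-6 + z)*(-3))**2 = (156 + (-6 - 1)*(-3))**2 = (156 - 7*(-3))**2 = (156 + 21)**2 = 177**2 = 31329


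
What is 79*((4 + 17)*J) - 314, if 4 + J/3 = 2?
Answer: -10268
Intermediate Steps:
J = -6 (J = -12 + 3*2 = -12 + 6 = -6)
79*((4 + 17)*J) - 314 = 79*((4 + 17)*(-6)) - 314 = 79*(21*(-6)) - 314 = 79*(-126) - 314 = -9954 - 314 = -10268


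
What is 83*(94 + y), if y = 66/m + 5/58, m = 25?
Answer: 11640999/1450 ≈ 8028.3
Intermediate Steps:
y = 3953/1450 (y = 66/25 + 5/58 = 3953/1450 ≈ 2.7262)
83*(94 + y) = 83*(94 + 3953/1450) = 83*(140253/1450) = 11640999/1450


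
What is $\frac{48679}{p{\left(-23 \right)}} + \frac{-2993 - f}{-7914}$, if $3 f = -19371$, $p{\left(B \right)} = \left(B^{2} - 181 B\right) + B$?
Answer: $\frac{184536095}{18475233} \approx 9.9883$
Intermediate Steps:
$p{\left(B \right)} = B^{2} - 180 B$
$f = -6457$ ($f = \frac{1}{3} \left(-19371\right) = -6457$)
$\frac{48679}{p{\left(-23 \right)}} + \frac{-2993 - f}{-7914} = \frac{48679}{\left(-23\right) \left(-180 - 23\right)} + \frac{-2993 - -6457}{-7914} = \frac{48679}{\left(-23\right) \left(-203\right)} + \left(-2993 + 6457\right) \left(- \frac{1}{7914}\right) = \frac{48679}{4669} + 3464 \left(- \frac{1}{7914}\right) = 48679 \cdot \frac{1}{4669} - \frac{1732}{3957} = \frac{48679}{4669} - \frac{1732}{3957} = \frac{184536095}{18475233}$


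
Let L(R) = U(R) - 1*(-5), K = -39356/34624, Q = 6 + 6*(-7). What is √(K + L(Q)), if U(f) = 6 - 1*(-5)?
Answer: √69603437/2164 ≈ 3.8553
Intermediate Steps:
U(f) = 11 (U(f) = 6 + 5 = 11)
Q = -36 (Q = 6 - 42 = -36)
K = -9839/8656 (K = -39356*1/34624 = -9839/8656 ≈ -1.1367)
L(R) = 16 (L(R) = 11 - 1*(-5) = 11 + 5 = 16)
√(K + L(Q)) = √(-9839/8656 + 16) = √(128657/8656) = √69603437/2164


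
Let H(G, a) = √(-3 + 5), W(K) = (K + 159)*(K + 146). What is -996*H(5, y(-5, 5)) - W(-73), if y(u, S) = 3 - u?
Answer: -6278 - 996*√2 ≈ -7686.6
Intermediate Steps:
W(K) = (146 + K)*(159 + K) (W(K) = (159 + K)*(146 + K) = (146 + K)*(159 + K))
H(G, a) = √2
-996*H(5, y(-5, 5)) - W(-73) = -996*√2 - (23214 + (-73)² + 305*(-73)) = -996*√2 - (23214 + 5329 - 22265) = -996*√2 - 1*6278 = -996*√2 - 6278 = -6278 - 996*√2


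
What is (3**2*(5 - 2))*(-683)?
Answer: -18441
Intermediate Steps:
(3**2*(5 - 2))*(-683) = (9*3)*(-683) = 27*(-683) = -18441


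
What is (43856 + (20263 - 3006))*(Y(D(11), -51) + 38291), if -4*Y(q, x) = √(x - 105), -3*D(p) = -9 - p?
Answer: 2340077883 - 61113*I*√39/2 ≈ 2.3401e+9 - 1.9083e+5*I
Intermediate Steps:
D(p) = 3 + p/3 (D(p) = -(-9 - p)/3 = 3 + p/3)
Y(q, x) = -√(-105 + x)/4 (Y(q, x) = -√(x - 105)/4 = -√(-105 + x)/4)
(43856 + (20263 - 3006))*(Y(D(11), -51) + 38291) = (43856 + (20263 - 3006))*(-√(-105 - 51)/4 + 38291) = (43856 + 17257)*(-I*√39/2 + 38291) = 61113*(-I*√39/2 + 38291) = 61113*(38291 - I*√39/2) = 2340077883 - 61113*I*√39/2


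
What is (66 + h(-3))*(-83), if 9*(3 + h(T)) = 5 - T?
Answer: -47725/9 ≈ -5302.8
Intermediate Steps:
h(T) = -22/9 - T/9 (h(T) = -3 + (5 - T)/9 = -3 + (5/9 - T/9) = -22/9 - T/9)
(66 + h(-3))*(-83) = (66 + (-22/9 - 1/9*(-3)))*(-83) = (66 + (-22/9 + 1/3))*(-83) = (66 - 19/9)*(-83) = (575/9)*(-83) = -47725/9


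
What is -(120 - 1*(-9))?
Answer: -129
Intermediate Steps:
-(120 - 1*(-9)) = -(120 + 9) = -1*129 = -129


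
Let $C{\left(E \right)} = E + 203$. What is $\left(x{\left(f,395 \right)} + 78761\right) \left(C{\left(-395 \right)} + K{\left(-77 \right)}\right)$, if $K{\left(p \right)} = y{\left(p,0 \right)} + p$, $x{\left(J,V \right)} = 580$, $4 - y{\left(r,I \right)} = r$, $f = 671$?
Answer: $-14916108$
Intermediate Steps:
$y{\left(r,I \right)} = 4 - r$
$C{\left(E \right)} = 203 + E$
$K{\left(p \right)} = 4$ ($K{\left(p \right)} = \left(4 - p\right) + p = 4$)
$\left(x{\left(f,395 \right)} + 78761\right) \left(C{\left(-395 \right)} + K{\left(-77 \right)}\right) = \left(580 + 78761\right) \left(\left(203 - 395\right) + 4\right) = 79341 \left(-192 + 4\right) = 79341 \left(-188\right) = -14916108$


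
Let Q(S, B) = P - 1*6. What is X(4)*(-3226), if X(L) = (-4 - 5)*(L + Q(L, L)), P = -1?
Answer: -87102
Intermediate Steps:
Q(S, B) = -7 (Q(S, B) = -1 - 1*6 = -1 - 6 = -7)
X(L) = 63 - 9*L (X(L) = (-4 - 5)*(L - 7) = -9*(-7 + L) = 63 - 9*L)
X(4)*(-3226) = (63 - 9*4)*(-3226) = (63 - 36)*(-3226) = 27*(-3226) = -87102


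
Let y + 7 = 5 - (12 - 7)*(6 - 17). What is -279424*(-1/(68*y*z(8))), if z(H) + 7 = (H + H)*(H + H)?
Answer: 69856/224349 ≈ 0.31137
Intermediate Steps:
y = 53 (y = -7 + (5 - (12 - 7)*(6 - 17)) = -7 + (5 - 5*(-11)) = -7 + (5 - 1*(-55)) = -7 + (5 + 55) = -7 + 60 = 53)
z(H) = -7 + 4*H**2 (z(H) = -7 + (H + H)*(H + H) = -7 + (2*H)*(2*H) = -7 + 4*H**2)
-279424*(-1/(68*y*z(8))) = -279424*(-1/(3604*(-7 + 4*8**2))) = -279424*(-1/(3604*(-7 + 4*64))) = -279424*(-1/(3604*(-7 + 256))) = -279424/((-3604*249)) = -279424/(-897396) = -279424*(-1/897396) = 69856/224349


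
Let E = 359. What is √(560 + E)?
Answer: √919 ≈ 30.315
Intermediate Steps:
√(560 + E) = √(560 + 359) = √919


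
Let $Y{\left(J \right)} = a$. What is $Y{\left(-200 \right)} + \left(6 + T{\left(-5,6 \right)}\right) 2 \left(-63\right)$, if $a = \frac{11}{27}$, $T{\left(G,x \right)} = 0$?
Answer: $- \frac{20401}{27} \approx -755.59$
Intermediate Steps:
$a = \frac{11}{27}$ ($a = 11 \cdot \frac{1}{27} = \frac{11}{27} \approx 0.40741$)
$Y{\left(J \right)} = \frac{11}{27}$
$Y{\left(-200 \right)} + \left(6 + T{\left(-5,6 \right)}\right) 2 \left(-63\right) = \frac{11}{27} + \left(6 + 0\right) 2 \left(-63\right) = \frac{11}{27} + 6 \cdot 2 \left(-63\right) = \frac{11}{27} + 12 \left(-63\right) = \frac{11}{27} - 756 = - \frac{20401}{27}$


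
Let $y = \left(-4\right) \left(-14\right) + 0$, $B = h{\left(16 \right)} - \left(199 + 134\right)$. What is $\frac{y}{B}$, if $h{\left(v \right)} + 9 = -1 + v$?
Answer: $- \frac{56}{327} \approx -0.17125$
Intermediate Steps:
$h{\left(v \right)} = -10 + v$ ($h{\left(v \right)} = -9 + \left(-1 + v\right) = -10 + v$)
$B = -327$ ($B = \left(-10 + 16\right) - \left(199 + 134\right) = 6 - 333 = -327$)
$y = 56$ ($y = 56 + 0 = 56$)
$\frac{y}{B} = \frac{56}{-327} = 56 \left(- \frac{1}{327}\right) = - \frac{56}{327}$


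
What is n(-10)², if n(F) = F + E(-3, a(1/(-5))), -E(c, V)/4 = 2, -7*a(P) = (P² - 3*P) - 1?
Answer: 324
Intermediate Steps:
a(P) = ⅐ - P²/7 + 3*P/7 (a(P) = -((P² - 3*P) - 1)/7 = -(-1 + P² - 3*P)/7 = ⅐ - P²/7 + 3*P/7)
E(c, V) = -8 (E(c, V) = -4*2 = -8)
n(F) = -8 + F (n(F) = F - 8 = -8 + F)
n(-10)² = (-8 - 10)² = (-18)² = 324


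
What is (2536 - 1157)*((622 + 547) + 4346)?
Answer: 7605185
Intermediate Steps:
(2536 - 1157)*((622 + 547) + 4346) = 1379*(1169 + 4346) = 1379*5515 = 7605185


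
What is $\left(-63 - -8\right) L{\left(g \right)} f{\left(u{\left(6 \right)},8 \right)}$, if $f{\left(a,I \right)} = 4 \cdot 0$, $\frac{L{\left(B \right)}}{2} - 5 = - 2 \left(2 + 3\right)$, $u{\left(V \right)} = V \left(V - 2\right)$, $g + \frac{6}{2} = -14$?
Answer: $0$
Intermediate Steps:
$g = -17$ ($g = -3 - 14 = -17$)
$u{\left(V \right)} = V \left(-2 + V\right)$
$L{\left(B \right)} = -10$ ($L{\left(B \right)} = 10 + 2 \left(- 2 \left(2 + 3\right)\right) = 10 + 2 \left(\left(-2\right) 5\right) = 10 + 2 \left(-10\right) = 10 - 20 = -10$)
$f{\left(a,I \right)} = 0$
$\left(-63 - -8\right) L{\left(g \right)} f{\left(u{\left(6 \right)},8 \right)} = \left(-63 - -8\right) \left(-10\right) 0 = \left(-63 + 8\right) \left(-10\right) 0 = \left(-55\right) \left(-10\right) 0 = 550 \cdot 0 = 0$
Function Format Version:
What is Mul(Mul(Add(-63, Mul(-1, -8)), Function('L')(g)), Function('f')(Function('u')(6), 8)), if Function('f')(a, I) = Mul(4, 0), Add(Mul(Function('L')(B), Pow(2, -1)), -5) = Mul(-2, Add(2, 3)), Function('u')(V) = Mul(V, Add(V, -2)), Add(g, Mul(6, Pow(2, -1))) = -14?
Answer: 0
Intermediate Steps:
g = -17 (g = Add(-3, -14) = -17)
Function('u')(V) = Mul(V, Add(-2, V))
Function('L')(B) = -10 (Function('L')(B) = Add(10, Mul(2, Mul(-2, Add(2, 3)))) = Add(10, Mul(2, Mul(-2, 5))) = Add(10, Mul(2, -10)) = Add(10, -20) = -10)
Function('f')(a, I) = 0
Mul(Mul(Add(-63, Mul(-1, -8)), Function('L')(g)), Function('f')(Function('u')(6), 8)) = Mul(Mul(Add(-63, Mul(-1, -8)), -10), 0) = Mul(Mul(Add(-63, 8), -10), 0) = Mul(Mul(-55, -10), 0) = Mul(550, 0) = 0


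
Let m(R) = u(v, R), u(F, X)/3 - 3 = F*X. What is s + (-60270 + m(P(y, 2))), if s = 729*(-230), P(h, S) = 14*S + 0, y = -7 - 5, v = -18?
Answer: -229443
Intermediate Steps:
y = -12
P(h, S) = 14*S
u(F, X) = 9 + 3*F*X (u(F, X) = 9 + 3*(F*X) = 9 + 3*F*X)
m(R) = 9 - 54*R (m(R) = 9 + 3*(-18)*R = 9 - 54*R)
s = -167670
s + (-60270 + m(P(y, 2))) = -167670 + (-60270 + (9 - 756*2)) = -167670 + (-60270 + (9 - 54*28)) = -167670 + (-60270 + (9 - 1512)) = -167670 + (-60270 - 1503) = -167670 - 61773 = -229443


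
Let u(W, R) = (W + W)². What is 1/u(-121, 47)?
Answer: 1/58564 ≈ 1.7075e-5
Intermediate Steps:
u(W, R) = 4*W² (u(W, R) = (2*W)² = 4*W²)
1/u(-121, 47) = 1/(4*(-121)²) = 1/(4*14641) = 1/58564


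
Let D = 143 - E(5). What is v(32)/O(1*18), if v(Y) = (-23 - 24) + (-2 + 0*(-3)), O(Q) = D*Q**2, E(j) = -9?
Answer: -49/49248 ≈ -0.00099496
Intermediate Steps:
D = 152 (D = 143 - 1*(-9) = 143 + 9 = 152)
O(Q) = 152*Q**2
v(Y) = -49 (v(Y) = -47 + (-2 + 0) = -47 - 2 = -49)
v(32)/O(1*18) = -49/(152*(1*18)**2) = -49/(152*18**2) = -49/(152*324) = -49/49248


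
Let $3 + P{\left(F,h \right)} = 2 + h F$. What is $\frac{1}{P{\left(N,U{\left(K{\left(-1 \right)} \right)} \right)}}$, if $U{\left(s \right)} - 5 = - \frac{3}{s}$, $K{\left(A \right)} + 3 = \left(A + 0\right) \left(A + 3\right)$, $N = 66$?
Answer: $\frac{5}{1843} \approx 0.002713$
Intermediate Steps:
$K{\left(A \right)} = -3 + A \left(3 + A\right)$ ($K{\left(A \right)} = -3 + \left(A + 0\right) \left(A + 3\right) = -3 + A \left(3 + A\right)$)
$U{\left(s \right)} = 5 - \frac{3}{s}$
$P{\left(F,h \right)} = -1 + F h$ ($P{\left(F,h \right)} = -3 + \left(2 + h F\right) = -3 + \left(2 + F h\right) = -1 + F h$)
$\frac{1}{P{\left(N,U{\left(K{\left(-1 \right)} \right)} \right)}} = \frac{1}{-1 + 66 \left(5 - \frac{3}{-3 + \left(-1\right)^{2} + 3 \left(-1\right)}\right)} = \frac{1}{-1 + 66 \left(5 - \frac{3}{-3 + 1 - 3}\right)} = \frac{1}{-1 + 66 \left(5 - \frac{3}{-5}\right)} = \frac{1}{-1 + 66 \left(5 - - \frac{3}{5}\right)} = \frac{1}{-1 + 66 \left(5 + \frac{3}{5}\right)} = \frac{1}{-1 + 66 \cdot \frac{28}{5}} = \frac{1}{-1 + \frac{1848}{5}} = \frac{1}{\frac{1843}{5}} = \frac{5}{1843}$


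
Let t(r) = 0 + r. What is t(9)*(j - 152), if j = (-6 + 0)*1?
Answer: -1422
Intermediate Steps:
t(r) = r
j = -6 (j = -6*1 = -6)
t(9)*(j - 152) = 9*(-6 - 152) = 9*(-158) = -1422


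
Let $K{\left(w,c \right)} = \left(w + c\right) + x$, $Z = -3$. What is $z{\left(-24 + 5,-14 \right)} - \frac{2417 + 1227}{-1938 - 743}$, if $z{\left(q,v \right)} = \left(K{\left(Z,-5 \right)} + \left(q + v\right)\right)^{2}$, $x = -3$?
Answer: $\frac{5194060}{2681} \approx 1937.4$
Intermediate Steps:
$K{\left(w,c \right)} = -3 + c + w$ ($K{\left(w,c \right)} = \left(w + c\right) - 3 = \left(c + w\right) - 3 = -3 + c + w$)
$z{\left(q,v \right)} = \left(-11 + q + v\right)^{2}$ ($z{\left(q,v \right)} = \left(\left(-3 - 5 - 3\right) + \left(q + v\right)\right)^{2} = \left(-11 + \left(q + v\right)\right)^{2} = \left(-11 + q + v\right)^{2}$)
$z{\left(-24 + 5,-14 \right)} - \frac{2417 + 1227}{-1938 - 743} = \left(-11 + \left(-24 + 5\right) - 14\right)^{2} - \frac{2417 + 1227}{-1938 - 743} = \left(-11 - 19 - 14\right)^{2} - \frac{3644}{-2681} = \left(-44\right)^{2} - 3644 \left(- \frac{1}{2681}\right) = 1936 - - \frac{3644}{2681} = 1936 + \frac{3644}{2681} = \frac{5194060}{2681}$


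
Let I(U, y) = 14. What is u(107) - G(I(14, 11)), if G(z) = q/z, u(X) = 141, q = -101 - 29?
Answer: 1052/7 ≈ 150.29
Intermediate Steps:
q = -130
G(z) = -130/z
u(107) - G(I(14, 11)) = 141 - (-130)/14 = 141 - 1*(-65/7) = 141 + 65/7 = 1052/7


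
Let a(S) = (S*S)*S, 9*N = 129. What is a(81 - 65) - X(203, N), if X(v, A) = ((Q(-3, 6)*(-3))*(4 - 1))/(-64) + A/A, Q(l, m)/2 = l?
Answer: 131067/32 ≈ 4095.8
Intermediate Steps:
N = 43/3 (N = (1/9)*129 = 43/3 ≈ 14.333)
Q(l, m) = 2*l
X(v, A) = 5/32 (X(v, A) = (((2*(-3))*(-3))*(4 - 1))/(-64) + A/A = (-6*(-3)*3)*(-1/64) + 1 = (18*3)*(-1/64) + 1 = 54*(-1/64) + 1 = -27/32 + 1 = 5/32)
a(S) = S**3 (a(S) = S**2*S = S**3)
a(81 - 65) - X(203, N) = (81 - 65)**3 - 1*5/32 = 16**3 - 5/32 = 4096 - 5/32 = 131067/32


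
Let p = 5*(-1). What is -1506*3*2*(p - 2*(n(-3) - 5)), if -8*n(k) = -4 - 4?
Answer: -27108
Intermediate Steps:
n(k) = 1 (n(k) = -(-4 - 4)/8 = -⅛*(-8) = 1)
p = -5
-1506*3*2*(p - 2*(n(-3) - 5)) = -1506*3*2*(-5 - 2*(1 - 5)) = -9036*(-5 - 2*(-4)) = -9036*(-5 + 8) = -9036*3 = -1506*18 = -27108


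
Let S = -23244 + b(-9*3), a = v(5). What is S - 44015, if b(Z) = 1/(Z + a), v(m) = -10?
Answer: -2488584/37 ≈ -67259.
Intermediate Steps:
a = -10
b(Z) = 1/(-10 + Z) (b(Z) = 1/(Z - 10) = 1/(-10 + Z))
S = -860029/37 (S = -23244 + 1/(-10 - 9*3) = -23244 + 1/(-10 - 27) = -23244 + 1/(-37) = -23244 - 1/37 = -860029/37 ≈ -23244.)
S - 44015 = -860029/37 - 44015 = -2488584/37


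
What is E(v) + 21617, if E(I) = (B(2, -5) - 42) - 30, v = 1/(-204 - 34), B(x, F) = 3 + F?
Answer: 21543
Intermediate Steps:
v = -1/238 (v = 1/(-238) = -1/238 ≈ -0.0042017)
E(I) = -74 (E(I) = ((3 - 5) - 42) - 30 = (-2 - 42) - 30 = -44 - 30 = -74)
E(v) + 21617 = -74 + 21617 = 21543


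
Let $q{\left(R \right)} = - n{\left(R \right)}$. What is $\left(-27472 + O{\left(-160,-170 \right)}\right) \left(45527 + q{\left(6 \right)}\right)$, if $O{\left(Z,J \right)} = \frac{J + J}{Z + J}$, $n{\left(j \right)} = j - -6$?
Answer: $- \frac{41261259130}{33} \approx -1.2503 \cdot 10^{9}$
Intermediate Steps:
$n{\left(j \right)} = 6 + j$ ($n{\left(j \right)} = j + 6 = 6 + j$)
$O{\left(Z,J \right)} = \frac{2 J}{J + Z}$
$q{\left(R \right)} = -6 - R$ ($q{\left(R \right)} = - (6 + R) = -6 - R$)
$\left(-27472 + O{\left(-160,-170 \right)}\right) \left(45527 + q{\left(6 \right)}\right) = \left(-27472 + 2 \left(-170\right) \frac{1}{-170 - 160}\right) \left(45527 - 12\right) = \left(-27472 + 2 \left(-170\right) \frac{1}{-330}\right) \left(45527 - 12\right) = \left(-27472 + 2 \left(-170\right) \left(- \frac{1}{330}\right)\right) \left(45527 - 12\right) = \left(-27472 + \frac{34}{33}\right) 45515 = \left(- \frac{906542}{33}\right) 45515 = - \frac{41261259130}{33}$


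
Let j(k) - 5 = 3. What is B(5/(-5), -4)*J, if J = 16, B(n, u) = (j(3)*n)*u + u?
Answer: 448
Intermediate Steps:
j(k) = 8 (j(k) = 5 + 3 = 8)
B(n, u) = u + 8*n*u (B(n, u) = (8*n)*u + u = 8*n*u + u = u + 8*n*u)
B(5/(-5), -4)*J = -4*(1 + 8*(5/(-5)))*16 = -4*(1 + 8*(5*(-⅕)))*16 = -4*(1 + 8*(-1))*16 = -4*(1 - 8)*16 = -4*(-7)*16 = 28*16 = 448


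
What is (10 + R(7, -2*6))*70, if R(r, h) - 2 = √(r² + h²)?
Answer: 840 + 70*√193 ≈ 1812.5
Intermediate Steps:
R(r, h) = 2 + √(h² + r²) (R(r, h) = 2 + √(r² + h²) = 2 + √(h² + r²))
(10 + R(7, -2*6))*70 = (10 + (2 + √((-2*6)² + 7²)))*70 = (10 + (2 + √((-12)² + 49)))*70 = (10 + (2 + √(144 + 49)))*70 = (10 + (2 + √193))*70 = (12 + √193)*70 = 840 + 70*√193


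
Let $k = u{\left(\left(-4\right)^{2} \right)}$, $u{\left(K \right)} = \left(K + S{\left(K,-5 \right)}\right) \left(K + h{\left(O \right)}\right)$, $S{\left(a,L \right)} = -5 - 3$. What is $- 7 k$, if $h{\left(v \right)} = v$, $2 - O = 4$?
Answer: $-784$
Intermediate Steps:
$O = -2$ ($O = 2 - 4 = -2$)
$S{\left(a,L \right)} = -8$
$u{\left(K \right)} = \left(-8 + K\right) \left(-2 + K\right)$ ($u{\left(K \right)} = \left(K - 8\right) \left(K - 2\right) = \left(-8 + K\right) \left(-2 + K\right)$)
$k = 112$ ($k = 16 + \left(\left(-4\right)^{2}\right)^{2} - 10 \left(-4\right)^{2} = 16 + 16^{2} - 160 = 16 + 256 - 160 = 112$)
$- 7 k = \left(-7\right) 112 = -784$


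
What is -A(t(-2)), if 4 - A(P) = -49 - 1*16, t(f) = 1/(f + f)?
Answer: -69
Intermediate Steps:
t(f) = 1/(2*f)
A(P) = 69 (A(P) = 4 - (-49 - 1*16) = 4 - (-49 - 16) = 4 - 1*(-65) = 4 + 65 = 69)
-A(t(-2)) = -1*69 = -69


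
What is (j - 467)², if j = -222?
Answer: 474721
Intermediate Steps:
(j - 467)² = (-222 - 467)² = (-689)² = 474721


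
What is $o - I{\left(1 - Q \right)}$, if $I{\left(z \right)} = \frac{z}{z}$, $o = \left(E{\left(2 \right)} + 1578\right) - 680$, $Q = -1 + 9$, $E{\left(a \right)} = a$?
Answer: $899$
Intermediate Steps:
$Q = 8$
$o = 900$ ($o = \left(2 + 1578\right) - 680 = 1580 - 680 = 900$)
$I{\left(z \right)} = 1$
$o - I{\left(1 - Q \right)} = 900 - 1 = 899$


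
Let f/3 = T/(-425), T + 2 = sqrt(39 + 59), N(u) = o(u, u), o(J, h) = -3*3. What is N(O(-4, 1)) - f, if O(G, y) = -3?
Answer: -3831/425 + 21*sqrt(2)/425 ≈ -8.9442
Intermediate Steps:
o(J, h) = -9
N(u) = -9
T = -2 + 7*sqrt(2) (T = -2 + sqrt(39 + 59) = -2 + sqrt(98) = -2 + 7*sqrt(2) ≈ 7.8995)
f = 6/425 - 21*sqrt(2)/425 (f = 3*((-2 + 7*sqrt(2))/(-425)) = 3*((-2 + 7*sqrt(2))*(-1/425)) = 3*(2/425 - 7*sqrt(2)/425) = 6/425 - 21*sqrt(2)/425 ≈ -0.055761)
N(O(-4, 1)) - f = -9 - (6/425 - 21*sqrt(2)/425) = -9 + (-6/425 + 21*sqrt(2)/425) = -3831/425 + 21*sqrt(2)/425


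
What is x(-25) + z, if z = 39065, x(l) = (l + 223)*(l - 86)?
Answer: 17087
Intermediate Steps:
x(l) = (-86 + l)*(223 + l) (x(l) = (223 + l)*(-86 + l) = (-86 + l)*(223 + l))
x(-25) + z = (-19178 + (-25)² + 137*(-25)) + 39065 = (-19178 + 625 - 3425) + 39065 = -21978 + 39065 = 17087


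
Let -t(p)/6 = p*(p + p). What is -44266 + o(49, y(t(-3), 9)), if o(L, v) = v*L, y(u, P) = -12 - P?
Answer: -45295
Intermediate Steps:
t(p) = -12*p**2 (t(p) = -6*p*(p + p) = -6*p*2*p = -12*p**2)
o(L, v) = L*v
-44266 + o(49, y(t(-3), 9)) = -44266 + 49*(-12 - 1*9) = -44266 + 49*(-12 - 9) = -44266 + 49*(-21) = -44266 - 1029 = -45295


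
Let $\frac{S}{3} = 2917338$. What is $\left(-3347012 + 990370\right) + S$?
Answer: $6395372$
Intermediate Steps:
$S = 8752014$ ($S = 3 \cdot 2917338 = 8752014$)
$\left(-3347012 + 990370\right) + S = \left(-3347012 + 990370\right) + 8752014 = -2356642 + 8752014 = 6395372$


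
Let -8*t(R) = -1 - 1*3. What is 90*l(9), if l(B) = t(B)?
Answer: 45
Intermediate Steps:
t(R) = 1/2 (t(R) = -(-1 - 1*3)/8 = -(-1 - 3)/8 = -1/8*(-4) = 1/2)
l(B) = 1/2
90*l(9) = 90*(1/2) = 45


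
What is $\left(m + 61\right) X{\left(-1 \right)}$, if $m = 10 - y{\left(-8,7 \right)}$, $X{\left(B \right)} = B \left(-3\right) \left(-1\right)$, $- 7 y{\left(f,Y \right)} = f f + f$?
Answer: $-237$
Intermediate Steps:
$y{\left(f,Y \right)} = - \frac{f}{7} - \frac{f^{2}}{7}$ ($y{\left(f,Y \right)} = - \frac{f f + f}{7} = - \frac{f^{2} + f}{7} = - \frac{f + f^{2}}{7} = - \frac{f}{7} - \frac{f^{2}}{7}$)
$X{\left(B \right)} = 3 B$ ($X{\left(B \right)} = - 3 B \left(-1\right) = 3 B$)
$m = 18$ ($m = 10 - \left(- \frac{1}{7}\right) \left(-8\right) \left(1 - 8\right) = 10 - \left(- \frac{1}{7}\right) \left(-8\right) \left(-7\right) = 10 - -8 = 10 + 8 = 18$)
$\left(m + 61\right) X{\left(-1 \right)} = \left(18 + 61\right) 3 \left(-1\right) = 79 \left(-3\right) = -237$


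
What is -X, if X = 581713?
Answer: -581713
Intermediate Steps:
-X = -1*581713 = -581713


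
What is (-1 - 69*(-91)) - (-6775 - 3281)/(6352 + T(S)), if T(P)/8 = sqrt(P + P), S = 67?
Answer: 1979017007/315151 - 1257*sqrt(134)/630302 ≈ 6279.6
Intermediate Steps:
T(P) = 8*sqrt(2)*sqrt(P) (T(P) = 8*sqrt(P + P) = 8*sqrt(2*P) = 8*(sqrt(2)*sqrt(P)) = 8*sqrt(2)*sqrt(P))
(-1 - 69*(-91)) - (-6775 - 3281)/(6352 + T(S)) = (-1 - 69*(-91)) - (-6775 - 3281)/(6352 + 8*sqrt(2)*sqrt(67)) = (-1 + 6279) - (-10056)/(6352 + 8*sqrt(134)) = 6278 + 10056/(6352 + 8*sqrt(134))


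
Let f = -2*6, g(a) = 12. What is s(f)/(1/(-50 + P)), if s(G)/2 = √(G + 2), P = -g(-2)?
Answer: -124*I*√10 ≈ -392.12*I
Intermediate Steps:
f = -12
P = -12 (P = -1*12 = -12)
s(G) = 2*√(2 + G) (s(G) = 2*√(G + 2) = 2*√(2 + G))
s(f)/(1/(-50 + P)) = (2*√(2 - 12))/(1/(-50 - 12)) = (2*√(-10))/(1/(-62)) = (2*(I*√10))/(-1/62) = (2*I*√10)*(-62) = -124*I*√10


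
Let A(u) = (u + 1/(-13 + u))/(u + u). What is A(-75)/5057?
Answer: 6601/66752400 ≈ 9.8888e-5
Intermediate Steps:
A(u) = (u + 1/(-13 + u))/(2*u) (A(u) = (u + 1/(-13 + u))/((2*u)) = (u + 1/(-13 + u))*(1/(2*u)) = (u + 1/(-13 + u))/(2*u))
A(-75)/5057 = ((½)*(1 + (-75)² - 13*(-75))/(-75*(-13 - 75)))/5057 = ((½)*(-1/75)*(1 + 5625 + 975)/(-88))*(1/5057) = ((½)*(-1/75)*(-1/88)*6601)*(1/5057) = (6601/13200)*(1/5057) = 6601/66752400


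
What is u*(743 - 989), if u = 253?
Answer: -62238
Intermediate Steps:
u*(743 - 989) = 253*(743 - 989) = 253*(-246) = -62238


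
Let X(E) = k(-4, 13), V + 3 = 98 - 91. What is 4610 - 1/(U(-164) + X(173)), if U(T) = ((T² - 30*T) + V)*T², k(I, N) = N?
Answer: 3945379679129/855830733 ≈ 4610.0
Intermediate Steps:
V = 4 (V = -3 + (98 - 91) = -3 + 7 = 4)
U(T) = T²*(4 + T² - 30*T) (U(T) = ((T² - 30*T) + 4)*T² = (4 + T² - 30*T)*T² = T²*(4 + T² - 30*T))
X(E) = 13
4610 - 1/(U(-164) + X(173)) = 4610 - 1/((-164)²*(4 + (-164)² - 30*(-164)) + 13) = 4610 - 1/(26896*(4 + 26896 + 4920) + 13) = 4610 - 1/(26896*31820 + 13) = 4610 - 1/(855830720 + 13) = 4610 - 1/855830733 = 3945379679129/855830733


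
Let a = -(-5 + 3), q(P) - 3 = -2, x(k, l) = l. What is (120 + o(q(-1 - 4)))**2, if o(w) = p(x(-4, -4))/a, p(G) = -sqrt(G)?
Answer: (120 - I)**2 ≈ 14399.0 - 240.0*I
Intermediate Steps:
q(P) = 1 (q(P) = 3 - 2 = 1)
a = 2 (a = -1*(-2) = 2)
o(w) = -I (o(w) = -sqrt(-4)/2 = -2*I*(1/2) = -I)
(120 + o(q(-1 - 4)))**2 = (120 - I)**2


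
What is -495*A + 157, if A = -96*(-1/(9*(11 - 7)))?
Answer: -1163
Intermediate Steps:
A = 8/3 (A = -96/(4*(-9)) = -96/(-36) = -96*(-1/36) = 8/3 ≈ 2.6667)
-495*A + 157 = -495*8/3 + 157 = -1320 + 157 = -1163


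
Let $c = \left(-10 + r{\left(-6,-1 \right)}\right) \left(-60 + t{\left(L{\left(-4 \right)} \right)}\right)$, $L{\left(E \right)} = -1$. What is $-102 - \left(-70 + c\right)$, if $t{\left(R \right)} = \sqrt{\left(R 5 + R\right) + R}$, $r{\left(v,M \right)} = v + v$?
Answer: $-1352 + 22 i \sqrt{7} \approx -1352.0 + 58.207 i$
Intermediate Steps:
$r{\left(v,M \right)} = 2 v$
$t{\left(R \right)} = \sqrt{7} \sqrt{R}$ ($t{\left(R \right)} = \sqrt{\left(5 R + R\right) + R} = \sqrt{6 R + R} = \sqrt{7 R} = \sqrt{7} \sqrt{R}$)
$c = 1320 - 22 i \sqrt{7}$ ($c = \left(-10 + 2 \left(-6\right)\right) \left(-60 + \sqrt{7} \sqrt{-1}\right) = \left(-10 - 12\right) \left(-60 + \sqrt{7} i\right) = - 22 \left(-60 + i \sqrt{7}\right) = 1320 - 22 i \sqrt{7} \approx 1320.0 - 58.207 i$)
$-102 - \left(-70 + c\right) = -102 - \left(-70 + \left(1320 - 22 i \sqrt{7}\right)\right) = -102 - \left(1250 - 22 i \sqrt{7}\right) = -1352 + 22 i \sqrt{7}$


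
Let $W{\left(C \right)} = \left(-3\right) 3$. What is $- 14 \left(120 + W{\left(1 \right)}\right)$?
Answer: $-1554$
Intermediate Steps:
$W{\left(C \right)} = -9$
$- 14 \left(120 + W{\left(1 \right)}\right) = - 14 \left(120 - 9\right) = \left(-14\right) 111 = -1554$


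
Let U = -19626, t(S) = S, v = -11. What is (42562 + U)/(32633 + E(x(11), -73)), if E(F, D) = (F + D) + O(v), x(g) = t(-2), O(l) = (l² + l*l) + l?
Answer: 22936/32789 ≈ 0.69950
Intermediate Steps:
O(l) = l + 2*l² (O(l) = (l² + l²) + l = 2*l² + l = l + 2*l²)
x(g) = -2
E(F, D) = 231 + D + F (E(F, D) = (F + D) - 11*(1 + 2*(-11)) = (D + F) - 11*(1 - 22) = (D + F) - 11*(-21) = (D + F) + 231 = 231 + D + F)
(42562 + U)/(32633 + E(x(11), -73)) = (42562 - 19626)/(32633 + (231 - 73 - 2)) = 22936/(32633 + 156) = 22936/32789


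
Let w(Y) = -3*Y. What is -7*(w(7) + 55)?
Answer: -238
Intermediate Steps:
-7*(w(7) + 55) = -7*(-3*7 + 55) = -7*(-21 + 55) = -7*34 = -238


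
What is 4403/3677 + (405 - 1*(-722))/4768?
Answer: 25137483/17531936 ≈ 1.4338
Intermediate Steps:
4403/3677 + (405 - 1*(-722))/4768 = 4403*(1/3677) + (405 + 722)*(1/4768) = 4403/3677 + 1127*(1/4768) = 4403/3677 + 1127/4768 = 25137483/17531936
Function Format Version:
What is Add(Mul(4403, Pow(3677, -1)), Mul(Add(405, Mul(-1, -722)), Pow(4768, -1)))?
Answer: Rational(25137483, 17531936) ≈ 1.4338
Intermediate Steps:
Add(Mul(4403, Pow(3677, -1)), Mul(Add(405, Mul(-1, -722)), Pow(4768, -1))) = Add(Mul(4403, Rational(1, 3677)), Mul(Add(405, 722), Rational(1, 4768))) = Add(Rational(4403, 3677), Mul(1127, Rational(1, 4768))) = Add(Rational(4403, 3677), Rational(1127, 4768)) = Rational(25137483, 17531936)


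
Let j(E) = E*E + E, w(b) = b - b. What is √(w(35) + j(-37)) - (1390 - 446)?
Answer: -944 + 6*√37 ≈ -907.50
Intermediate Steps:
w(b) = 0
j(E) = E + E² (j(E) = E² + E = E + E²)
√(w(35) + j(-37)) - (1390 - 446) = √(0 - 37*(1 - 37)) - (1390 - 446) = √(0 - 37*(-36)) - 1*944 = √(0 + 1332) - 944 = √1332 - 944 = 6*√37 - 944 = -944 + 6*√37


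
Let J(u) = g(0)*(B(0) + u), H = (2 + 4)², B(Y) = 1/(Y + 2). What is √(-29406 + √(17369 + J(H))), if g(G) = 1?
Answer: √(-117624 + 2*√69622)/2 ≈ 171.1*I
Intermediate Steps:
B(Y) = 1/(2 + Y)
H = 36 (H = 6² = 36)
J(u) = ½ + u (J(u) = 1*(1/(2 + 0) + u) = 1*(1/2 + u) = 1*(½ + u) = ½ + u)
√(-29406 + √(17369 + J(H))) = √(-29406 + √(17369 + (½ + 36))) = √(-29406 + √(17369 + 73/2)) = √(-29406 + √(34811/2)) = √(-29406 + √69622/2)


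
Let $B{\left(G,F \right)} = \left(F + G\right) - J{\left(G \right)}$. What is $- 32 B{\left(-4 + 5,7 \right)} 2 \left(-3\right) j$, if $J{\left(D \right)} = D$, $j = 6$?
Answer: $8064$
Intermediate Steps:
$B{\left(G,F \right)} = F$ ($B{\left(G,F \right)} = \left(F + G\right) - G = F$)
$- 32 B{\left(-4 + 5,7 \right)} 2 \left(-3\right) j = \left(-32\right) 7 \cdot 2 \left(-3\right) 6 = - 224 \left(\left(-6\right) 6\right) = \left(-224\right) \left(-36\right) = 8064$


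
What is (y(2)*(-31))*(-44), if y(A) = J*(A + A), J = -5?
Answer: -27280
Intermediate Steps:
y(A) = -10*A (y(A) = -5*(A + A) = -10*A)
(y(2)*(-31))*(-44) = (-10*2*(-31))*(-44) = -20*(-31)*(-44) = 620*(-44) = -27280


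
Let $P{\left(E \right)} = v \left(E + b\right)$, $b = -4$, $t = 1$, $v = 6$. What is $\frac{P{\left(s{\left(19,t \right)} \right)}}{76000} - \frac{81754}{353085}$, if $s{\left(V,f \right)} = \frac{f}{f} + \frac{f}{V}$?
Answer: $- \frac{1477142657}{6373184250} \approx -0.23177$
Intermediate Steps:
$s{\left(V,f \right)} = 1 + \frac{f}{V}$
$P{\left(E \right)} = -24 + 6 E$ ($P{\left(E \right)} = 6 \left(E - 4\right) = 6 \left(-4 + E\right) = -24 + 6 E$)
$\frac{P{\left(s{\left(19,t \right)} \right)}}{76000} - \frac{81754}{353085} = \frac{-24 + 6 \frac{19 + 1}{19}}{76000} - \frac{81754}{353085} = \left(-24 + 6 \cdot \frac{1}{19} \cdot 20\right) \frac{1}{76000} - \frac{81754}{353085} = \left(-24 + 6 \cdot \frac{20}{19}\right) \frac{1}{76000} - \frac{81754}{353085} = \left(-24 + \frac{120}{19}\right) \frac{1}{76000} - \frac{81754}{353085} = \left(- \frac{336}{19}\right) \frac{1}{76000} - \frac{81754}{353085} = - \frac{21}{90250} - \frac{81754}{353085} = - \frac{1477142657}{6373184250}$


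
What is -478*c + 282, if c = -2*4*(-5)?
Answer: -18838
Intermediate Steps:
c = 40 (c = -8*(-5) = 40)
-478*c + 282 = -478*40 + 282 = -19120 + 282 = -18838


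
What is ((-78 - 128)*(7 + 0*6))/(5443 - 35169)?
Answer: 721/14863 ≈ 0.048510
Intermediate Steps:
((-78 - 128)*(7 + 0*6))/(5443 - 35169) = -206*(7 + 0)/(-29726) = -206*7*(-1/29726) = -1442*(-1/29726) = 721/14863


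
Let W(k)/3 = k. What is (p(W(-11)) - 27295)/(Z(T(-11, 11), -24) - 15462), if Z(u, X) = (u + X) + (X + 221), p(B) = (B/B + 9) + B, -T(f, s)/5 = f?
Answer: 4553/2539 ≈ 1.7932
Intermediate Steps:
W(k) = 3*k
T(f, s) = -5*f
p(B) = 10 + B (p(B) = (1 + 9) + B = 10 + B)
Z(u, X) = 221 + u + 2*X (Z(u, X) = (X + u) + (221 + X) = 221 + u + 2*X)
(p(W(-11)) - 27295)/(Z(T(-11, 11), -24) - 15462) = ((10 + 3*(-11)) - 27295)/((221 - 5*(-11) + 2*(-24)) - 15462) = ((10 - 33) - 27295)/((221 + 55 - 48) - 15462) = (-23 - 27295)/(228 - 15462) = -27318/(-15234) = -27318*(-1/15234) = 4553/2539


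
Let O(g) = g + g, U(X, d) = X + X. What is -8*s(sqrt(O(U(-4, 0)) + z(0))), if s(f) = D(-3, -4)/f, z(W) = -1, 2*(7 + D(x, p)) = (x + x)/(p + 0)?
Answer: -50*I*sqrt(17)/17 ≈ -12.127*I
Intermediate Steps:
U(X, d) = 2*X
D(x, p) = -7 + x/p (D(x, p) = -7 + ((x + x)/(p + 0))/2 = -7 + ((2*x)/p)/2 = -7 + (2*x/p)/2 = -7 + x/p)
O(g) = 2*g
s(f) = -25/(4*f) (s(f) = (-7 - 3/(-4))/f = (-7 - 3*(-1/4))/f = (-7 + 3/4)/f = -25/(4*f))
-8*s(sqrt(O(U(-4, 0)) + z(0))) = -(-50)/(sqrt(2*(2*(-4)) - 1)) = -(-50)/(sqrt(2*(-8) - 1)) = -(-50)/(sqrt(-16 - 1)) = -(-50)/(sqrt(-17)) = -(-50)/(I*sqrt(17)) = -(-50)*(-I*sqrt(17)/17) = -50*I*sqrt(17)/17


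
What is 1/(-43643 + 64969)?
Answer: 1/21326 ≈ 4.6891e-5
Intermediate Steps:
1/(-43643 + 64969) = 1/21326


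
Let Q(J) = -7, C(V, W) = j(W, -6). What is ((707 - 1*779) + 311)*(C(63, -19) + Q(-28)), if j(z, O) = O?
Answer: -3107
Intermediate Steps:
C(V, W) = -6
((707 - 1*779) + 311)*(C(63, -19) + Q(-28)) = ((707 - 1*779) + 311)*(-6 - 7) = ((707 - 779) + 311)*(-13) = (-72 + 311)*(-13) = 239*(-13) = -3107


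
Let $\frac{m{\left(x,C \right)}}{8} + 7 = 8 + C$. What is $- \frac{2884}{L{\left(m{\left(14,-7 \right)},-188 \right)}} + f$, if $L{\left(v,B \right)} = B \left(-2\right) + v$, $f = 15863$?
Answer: $\frac{1300045}{82} \approx 15854.0$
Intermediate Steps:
$m{\left(x,C \right)} = 8 + 8 C$ ($m{\left(x,C \right)} = -56 + 8 \left(8 + C\right) = -56 + \left(64 + 8 C\right) = 8 + 8 C$)
$L{\left(v,B \right)} = v - 2 B$ ($L{\left(v,B \right)} = - 2 B + v = v - 2 B$)
$- \frac{2884}{L{\left(m{\left(14,-7 \right)},-188 \right)}} + f = - \frac{2884}{\left(8 + 8 \left(-7\right)\right) - -376} + 15863 = - \frac{2884}{\left(8 - 56\right) + 376} + 15863 = - \frac{2884}{-48 + 376} + 15863 = - \frac{2884}{328} + 15863 = \left(-2884\right) \frac{1}{328} + 15863 = - \frac{721}{82} + 15863 = \frac{1300045}{82}$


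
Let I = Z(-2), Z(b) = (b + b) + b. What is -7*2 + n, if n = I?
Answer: -20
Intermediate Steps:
Z(b) = 3*b (Z(b) = 2*b + b = 3*b)
I = -6 (I = 3*(-2) = -6)
n = -6
-7*2 + n = -7*2 - 6 = -14 - 6 = -20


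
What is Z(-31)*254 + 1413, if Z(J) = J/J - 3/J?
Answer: 52439/31 ≈ 1691.6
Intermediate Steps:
Z(J) = 1 - 3/J
Z(-31)*254 + 1413 = ((-3 - 31)/(-31))*254 + 1413 = -1/31*(-34)*254 + 1413 = (34/31)*254 + 1413 = 8636/31 + 1413 = 52439/31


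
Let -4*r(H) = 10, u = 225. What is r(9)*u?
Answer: -1125/2 ≈ -562.50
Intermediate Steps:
r(H) = -5/2 (r(H) = -¼*10 = -5/2)
r(9)*u = -5/2*225 = -1125/2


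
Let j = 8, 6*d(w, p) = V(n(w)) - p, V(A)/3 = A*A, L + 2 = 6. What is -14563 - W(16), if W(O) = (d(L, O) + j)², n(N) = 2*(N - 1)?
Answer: -135967/9 ≈ -15107.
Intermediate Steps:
n(N) = -2 + 2*N (n(N) = 2*(-1 + N) = -2 + 2*N)
L = 4 (L = -2 + 6 = 4)
V(A) = 3*A² (V(A) = 3*(A*A) = 3*A²)
d(w, p) = (-2 + 2*w)²/2 - p/6 (d(w, p) = (3*(-2 + 2*w)² - p)/6 = (-p + 3*(-2 + 2*w)²)/6 = (-2 + 2*w)²/2 - p/6)
W(O) = (26 - O/6)² (W(O) = ((2*(-1 + 4)² - O/6) + 8)² = ((2*3² - O/6) + 8)² = ((2*9 - O/6) + 8)² = ((18 - O/6) + 8)² = (26 - O/6)²)
-14563 - W(16) = -14563 - (-156 + 16)²/36 = -14563 - (-140)²/36 = -14563 - 19600/36 = -14563 - 1*4900/9 = -14563 - 4900/9 = -135967/9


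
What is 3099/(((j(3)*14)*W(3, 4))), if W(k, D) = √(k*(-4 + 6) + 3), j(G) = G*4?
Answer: 1033/168 ≈ 6.1488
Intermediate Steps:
j(G) = 4*G
W(k, D) = √(3 + 2*k) (W(k, D) = √(k*2 + 3) = √(2*k + 3) = √(3 + 2*k))
3099/(((j(3)*14)*W(3, 4))) = 3099/((((4*3)*14)*√(3 + 2*3))) = 3099/(((12*14)*√(3 + 6))) = 3099/((168*√9)) = 3099/((168*3)) = 3099/504 = 3099*(1/504) = 1033/168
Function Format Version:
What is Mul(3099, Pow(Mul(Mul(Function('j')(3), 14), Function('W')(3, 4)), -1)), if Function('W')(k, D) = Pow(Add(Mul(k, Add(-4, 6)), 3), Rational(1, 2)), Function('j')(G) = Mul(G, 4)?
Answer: Rational(1033, 168) ≈ 6.1488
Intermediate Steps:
Function('j')(G) = Mul(4, G)
Function('W')(k, D) = Pow(Add(3, Mul(2, k)), Rational(1, 2)) (Function('W')(k, D) = Pow(Add(Mul(k, 2), 3), Rational(1, 2)) = Pow(Add(Mul(2, k), 3), Rational(1, 2)) = Pow(Add(3, Mul(2, k)), Rational(1, 2)))
Mul(3099, Pow(Mul(Mul(Function('j')(3), 14), Function('W')(3, 4)), -1)) = Mul(3099, Pow(Mul(Mul(Mul(4, 3), 14), Pow(Add(3, Mul(2, 3)), Rational(1, 2))), -1)) = Mul(3099, Pow(Mul(Mul(12, 14), Pow(Add(3, 6), Rational(1, 2))), -1)) = Mul(3099, Pow(Mul(168, Pow(9, Rational(1, 2))), -1)) = Mul(3099, Pow(Mul(168, 3), -1)) = Mul(3099, Pow(504, -1)) = Mul(3099, Rational(1, 504)) = Rational(1033, 168)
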